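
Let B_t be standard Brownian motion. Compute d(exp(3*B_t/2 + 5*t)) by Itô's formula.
d(exp(3*B_t/2 + 5*t)) = (49*exp(3*B_t/2 + 5*t)/8) dt + (3*exp(3*B_t/2 + 5*t)/2) dB_t

Itô's formula for f(t, x): d f(t, B_t) = (f_t + (1/2) f_xx) dt + f_x dB_t. Compute partials of f(t, x) = exp(5*t + 3*x/2):
  f_t(t,x)  = 5*exp(5*t + 3*x/2)
  f_x(t,x)  = 3*exp(5*t + 3*x/2)/2
  f_xx(t,x) = 9*exp(5*t + 3*x/2)/4
Assemble drift = f_t + (1/2) f_xx = 49*exp(5*t + 3*x/2)/8 and diffusion = f_x = 3*exp(5*t + 3*x/2)/2. Substituting x = B_t:
  d(exp(3*B_t/2 + 5*t)) = (49*exp(3*B_t/2 + 5*t)/8) dt + (3*exp(3*B_t/2 + 5*t)/2) dB_t.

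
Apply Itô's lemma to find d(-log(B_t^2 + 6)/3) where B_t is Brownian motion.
d(-log(B_t^2 + 6)/3) = ((B_t^2 - 6)/(3*(B_t^2 + 6)^2)) dt + (-2*B_t/(3*B_t^2 + 18)) dB_t

Itô's formula for f(B_t) gives d f(B_t) = f'(B_t) dB_t + (1/2) f''(B_t) dt. Compute derivatives of f(x) = -log(x^2 + 6)/3:
  f'(x)  = -2*x/(3*x^2 + 18)
  f''(x) = 2*(x^2 - 6)/(3*(x^2 + 6)^2)
Substitute x = B_t and multiply the f'' term by 1/2:
  drift     = (1/2) * (2*(x^2 - 6)/(3*(x^2 + 6)^2)) evaluated at B_t = (B_t^2 - 6)/(3*(B_t^2 + 6)^2)
  diffusion = (-2*x/(3*x^2 + 18)) evaluated at B_t = -2*B_t/(3*B_t^2 + 18)
Therefore d(-log(B_t^2 + 6)/3) = ((B_t^2 - 6)/(3*(B_t^2 + 6)^2)) dt + (-2*B_t/(3*B_t^2 + 18)) dB_t.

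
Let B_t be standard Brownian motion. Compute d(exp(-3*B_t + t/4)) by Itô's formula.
d(exp(-3*B_t + t/4)) = (19*exp(-3*B_t + t/4)/4) dt + (-3*exp(-3*B_t + t/4)) dB_t

Itô's formula for f(t, x): d f(t, B_t) = (f_t + (1/2) f_xx) dt + f_x dB_t. Compute partials of f(t, x) = exp(t/4 - 3*x):
  f_t(t,x)  = exp(t/4 - 3*x)/4
  f_x(t,x)  = -3*exp(t/4 - 3*x)
  f_xx(t,x) = 9*exp(t/4 - 3*x)
Assemble drift = f_t + (1/2) f_xx = 19*exp(t/4 - 3*x)/4 and diffusion = f_x = -3*exp(t/4 - 3*x). Substituting x = B_t:
  d(exp(-3*B_t + t/4)) = (19*exp(-3*B_t + t/4)/4) dt + (-3*exp(-3*B_t + t/4)) dB_t.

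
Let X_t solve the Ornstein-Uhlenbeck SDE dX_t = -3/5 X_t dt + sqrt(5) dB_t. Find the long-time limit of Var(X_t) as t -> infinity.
lim Var(X_t) = 25/6

The OU SDE dX = -theta X dt + sigma dB admits the integrating factor exp(theta t): d(exp(theta t) X_t) = sigma exp(theta t) dB_t. Integrating from 0 to t gives X_t = x_0 * exp(-theta t) + sigma * int_0^t exp(-theta (t-s)) dB_s for any initial x_0. The Itô integral has variance (by the Itô isometry) sigma^2 * int_0^t exp(-2 theta (t - s)) ds = sigma^2 * (1 - exp(-2 theta t)) / (2 theta), independent of x_0.
With theta = 3/5, sigma = sqrt(5):
  Var(X_t) = (sqrt(5))^2 * (1 - exp(-2*3/5 t)) / (2 * 3/5) = 25/6 - 25*exp(-6*t/5)/6.
As t -> infinity, exp(-2*3/5 t) -> 0, so the stationary variance is sigma^2 / (2 theta) = 25/6.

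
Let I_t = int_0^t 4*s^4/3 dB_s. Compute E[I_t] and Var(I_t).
E[I_t] = 0; Var(I_t) = 16*t^9/81

The Itô integral of a deterministic integrand f(s) has mean 0 because each increment f(s) * (B_{s+ds} - B_s) has mean 0. By the Itô isometry:
  Var( int_0^t f(s) dB_s ) = E[ (int_0^t f(s) dB_s)^2 ] = int_0^t f(s)^2 ds.
Here f(s) = 4*s^4/3, so f(s)^2 = 16*s^8/9. Integrate:
  int_0^t (16*s^8/9) ds = 16*t^9/81.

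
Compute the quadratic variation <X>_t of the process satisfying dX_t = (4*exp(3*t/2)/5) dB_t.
<X>_t = 16*exp(3*t)/75 - 16/75

For an Itô process dX_t = a(t) dt + b(t) dB_t, the quadratic variation is <X>_t = int_0^t b(s)^2 ds (the drift term does not contribute). Here b(s) = 4*exp(3*s/2)/5, so
  b(s)^2 = 16*exp(3*s)/25.
Integrating from 0 to t:
  <X>_t = int_0^t (16*exp(3*s)/25) ds = 16*exp(3*t)/75 - 16/75.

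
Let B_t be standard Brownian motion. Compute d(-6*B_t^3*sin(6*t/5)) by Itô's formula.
d(-6*B_t^3*sin(6*t/5)) = (-18*B_t*(2*B_t^2*cos(6*t/5)/5 + sin(6*t/5))) dt + (-18*B_t^2*sin(6*t/5)) dB_t

Itô's formula for f(t, x): d f(t, B_t) = (f_t + (1/2) f_xx) dt + f_x dB_t. Compute partials of f(t, x) = -6*x^3*sin(6*t/5):
  f_t(t,x)  = -36*x^3*cos(6*t/5)/5
  f_x(t,x)  = -18*x^2*sin(6*t/5)
  f_xx(t,x) = -36*x*sin(6*t/5)
Assemble drift = f_t + (1/2) f_xx = -18*x*(2*x^2*cos(6*t/5)/5 + sin(6*t/5)) and diffusion = f_x = -18*x^2*sin(6*t/5). Substituting x = B_t:
  d(-6*B_t^3*sin(6*t/5)) = (-18*B_t*(2*B_t^2*cos(6*t/5)/5 + sin(6*t/5))) dt + (-18*B_t^2*sin(6*t/5)) dB_t.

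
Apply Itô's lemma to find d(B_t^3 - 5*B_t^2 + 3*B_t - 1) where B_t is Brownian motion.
d(B_t^3 - 5*B_t^2 + 3*B_t - 1) = (3*B_t - 5) dt + (3*B_t^2 - 10*B_t + 3) dB_t

Itô's formula for f(B_t) gives d f(B_t) = f'(B_t) dB_t + (1/2) f''(B_t) dt. Compute derivatives of f(x) = x^3 - 5*x^2 + 3*x - 1:
  f'(x)  = 3*x^2 - 10*x + 3
  f''(x) = 6*x - 10
Substitute x = B_t and multiply the f'' term by 1/2:
  drift     = (1/2) * (6*x - 10) evaluated at B_t = 3*B_t - 5
  diffusion = (3*x^2 - 10*x + 3) evaluated at B_t = 3*B_t^2 - 10*B_t + 3
Therefore d(B_t^3 - 5*B_t^2 + 3*B_t - 1) = (3*B_t - 5) dt + (3*B_t^2 - 10*B_t + 3) dB_t.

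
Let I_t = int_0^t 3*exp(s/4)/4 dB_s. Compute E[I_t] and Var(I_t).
E[I_t] = 0; Var(I_t) = 9*exp(t/2)/8 - 9/8

The Itô integral of a deterministic integrand f(s) has mean 0 because each increment f(s) * (B_{s+ds} - B_s) has mean 0. By the Itô isometry:
  Var( int_0^t f(s) dB_s ) = E[ (int_0^t f(s) dB_s)^2 ] = int_0^t f(s)^2 ds.
Here f(s) = 3*exp(s/4)/4, so f(s)^2 = 9*exp(s/2)/16. Integrate:
  int_0^t (9*exp(s/2)/16) ds = 9*exp(t/2)/8 - 9/8.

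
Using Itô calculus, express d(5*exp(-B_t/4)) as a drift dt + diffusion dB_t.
d(5*exp(-B_t/4)) = (5*exp(-B_t/4)/32) dt + (-5*exp(-B_t/4)/4) dB_t

Itô's formula for f(B_t) gives d f(B_t) = f'(B_t) dB_t + (1/2) f''(B_t) dt. Compute derivatives of f(x) = 5*exp(-x/4):
  f'(x)  = -5*exp(-x/4)/4
  f''(x) = 5*exp(-x/4)/16
Substitute x = B_t and multiply the f'' term by 1/2:
  drift     = (1/2) * (5*exp(-x/4)/16) evaluated at B_t = 5*exp(-B_t/4)/32
  diffusion = (-5*exp(-x/4)/4) evaluated at B_t = -5*exp(-B_t/4)/4
Therefore d(5*exp(-B_t/4)) = (5*exp(-B_t/4)/32) dt + (-5*exp(-B_t/4)/4) dB_t.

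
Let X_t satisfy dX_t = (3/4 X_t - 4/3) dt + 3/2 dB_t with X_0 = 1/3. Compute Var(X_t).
Var(X_t) = 3*exp(3*t/2)/2 - 3/2

The variance V(t) = Var(X_t) satisfies V'(t) = 2 a V(t) + c^2 with V(0) = 0 (drift coefficient is linear in X, diffusion is constant). With a = 3/4, c = 3/2, the solution is
  V(t) = (c^2 / (2 a)) * (exp(2 a t) - 1)
       = ((3/2)^2 / (2*(3/4))) * (exp((3/2) t) - 1)
       = 3*exp(3*t/2)/2 - 3/2.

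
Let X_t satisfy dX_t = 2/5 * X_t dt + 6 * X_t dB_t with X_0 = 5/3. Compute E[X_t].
E[X_t] = 5*exp(2*t/5)/3

For GBM dX = mu X dt + sigma X dB with X_0 = x_0, apply Itô to Y = log X: dY = (mu - sigma^2/2) dt + sigma dB, so Y_t = log(x_0) + (mu - sigma^2/2) t + sigma B_t and hence X_t = x_0 * exp((mu - sigma^2/2) t + sigma B_t).
With mu = 2/5, sigma = 6, x_0 = 5/3, this gives:
  X_t = 5/3 * exp((-88/5) * t + (6) * B_t).
Since sigma*B_t ~ Normal(0, sigma^2 t), E[exp(sigma*B_t)] = exp(sigma^2 t / 2); so E[X_t] = x_0 * exp((mu - sigma^2/2) t) * exp(sigma^2 t / 2) = x_0 * exp(mu t) = 5*exp(2*t/5)/3.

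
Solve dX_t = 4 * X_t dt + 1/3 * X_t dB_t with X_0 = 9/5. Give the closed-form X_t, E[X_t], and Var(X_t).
X_t = 9/5 * exp((71/18) t + (1/3) B_t); E[X_t] = 9*exp(4*t)/5; Var(X_t) = 81*(exp(t/9) - 1)*exp(8*t)/25

For GBM dX = mu X dt + sigma X dB with X_0 = x_0, apply Itô to Y = log X: dY = (mu - sigma^2/2) dt + sigma dB, so Y_t = log(x_0) + (mu - sigma^2/2) t + sigma B_t and hence X_t = x_0 * exp((mu - sigma^2/2) t + sigma B_t).
With mu = 4, sigma = 1/3, x_0 = 9/5, this gives:
  X_t = 9/5 * exp((71/18) * t + (1/3) * B_t).
Since sigma*B_t ~ Normal(0, sigma^2 t), E[exp(sigma*B_t)] = exp(sigma^2 t / 2); so E[X_t] = x_0 * exp((mu - sigma^2/2) t) * exp(sigma^2 t / 2) = x_0 * exp(mu t) = 9*exp(4*t)/5.
Var(X_t) = E[X_t^2] - (E[X_t])^2 = x_0^2 * exp(2 mu t) * (exp(sigma^2 t) - 1) = 81*(exp(t/9) - 1)*exp(8*t)/25.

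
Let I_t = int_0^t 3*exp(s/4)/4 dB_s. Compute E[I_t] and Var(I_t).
E[I_t] = 0; Var(I_t) = 9*exp(t/2)/8 - 9/8

The Itô integral of a deterministic integrand f(s) has mean 0 because each increment f(s) * (B_{s+ds} - B_s) has mean 0. By the Itô isometry:
  Var( int_0^t f(s) dB_s ) = E[ (int_0^t f(s) dB_s)^2 ] = int_0^t f(s)^2 ds.
Here f(s) = 3*exp(s/4)/4, so f(s)^2 = 9*exp(s/2)/16. Integrate:
  int_0^t (9*exp(s/2)/16) ds = 9*exp(t/2)/8 - 9/8.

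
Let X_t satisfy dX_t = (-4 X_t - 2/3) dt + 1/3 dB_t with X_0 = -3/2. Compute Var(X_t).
Var(X_t) = 1/72 - exp(-8*t)/72

The variance V(t) = Var(X_t) satisfies V'(t) = 2 a V(t) + c^2 with V(0) = 0 (drift coefficient is linear in X, diffusion is constant). With a = -4, c = 1/3, the solution is
  V(t) = (c^2 / (2 a)) * (exp(2 a t) - 1)
       = ((1/3)^2 / (2*(-4))) * (exp((-8) t) - 1)
       = 1/72 - exp(-8*t)/72.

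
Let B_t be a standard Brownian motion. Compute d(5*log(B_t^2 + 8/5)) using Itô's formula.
d(5*log(B_t^2 + 8/5)) = (25*(8 - 5*B_t^2)/(5*B_t^2 + 8)^2) dt + (50*B_t/(5*B_t^2 + 8)) dB_t

Itô's formula for f(B_t) gives d f(B_t) = f'(B_t) dB_t + (1/2) f''(B_t) dt. Compute derivatives of f(x) = 5*log(x^2 + 8/5):
  f'(x)  = 50*x/(5*x^2 + 8)
  f''(x) = 50*(8 - 5*x^2)/(5*x^2 + 8)^2
Substitute x = B_t and multiply the f'' term by 1/2:
  drift     = (1/2) * (50*(8 - 5*x^2)/(5*x^2 + 8)^2) evaluated at B_t = 25*(8 - 5*B_t^2)/(5*B_t^2 + 8)^2
  diffusion = (50*x/(5*x^2 + 8)) evaluated at B_t = 50*B_t/(5*B_t^2 + 8)
Therefore d(5*log(B_t^2 + 8/5)) = (25*(8 - 5*B_t^2)/(5*B_t^2 + 8)^2) dt + (50*B_t/(5*B_t^2 + 8)) dB_t.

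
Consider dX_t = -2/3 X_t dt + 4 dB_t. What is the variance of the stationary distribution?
lim Var(X_t) = 12

The OU SDE dX = -theta X dt + sigma dB admits the integrating factor exp(theta t): d(exp(theta t) X_t) = sigma exp(theta t) dB_t. Integrating from 0 to t gives X_t = x_0 * exp(-theta t) + sigma * int_0^t exp(-theta (t-s)) dB_s for any initial x_0. The Itô integral has variance (by the Itô isometry) sigma^2 * int_0^t exp(-2 theta (t - s)) ds = sigma^2 * (1 - exp(-2 theta t)) / (2 theta), independent of x_0.
With theta = 2/3, sigma = 4:
  Var(X_t) = (4)^2 * (1 - exp(-2*2/3 t)) / (2 * 2/3) = 12 - 12*exp(-4*t/3).
As t -> infinity, exp(-2*2/3 t) -> 0, so the stationary variance is sigma^2 / (2 theta) = 12.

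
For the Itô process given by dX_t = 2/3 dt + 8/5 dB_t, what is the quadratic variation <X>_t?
<X>_t = 64*t/25

For an Itô process dX_t = a(t) dt + b(t) dB_t, the quadratic variation is <X>_t = int_0^t b(s)^2 ds (the drift term does not contribute). Here b(s) = 8/5, so
  b(s)^2 = 64/25.
Integrating from 0 to t:
  <X>_t = int_0^t (64/25) ds = 64*t/25.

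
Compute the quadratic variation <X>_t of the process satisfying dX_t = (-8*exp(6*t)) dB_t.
<X>_t = 16*exp(12*t)/3 - 16/3

For an Itô process dX_t = a(t) dt + b(t) dB_t, the quadratic variation is <X>_t = int_0^t b(s)^2 ds (the drift term does not contribute). Here b(s) = -8*exp(6*s), so
  b(s)^2 = 64*exp(12*s).
Integrating from 0 to t:
  <X>_t = int_0^t (64*exp(12*s)) ds = 16*exp(12*t)/3 - 16/3.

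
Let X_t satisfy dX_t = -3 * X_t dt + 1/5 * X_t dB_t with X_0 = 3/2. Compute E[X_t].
E[X_t] = 3*exp(-3*t)/2

For GBM dX = mu X dt + sigma X dB with X_0 = x_0, apply Itô to Y = log X: dY = (mu - sigma^2/2) dt + sigma dB, so Y_t = log(x_0) + (mu - sigma^2/2) t + sigma B_t and hence X_t = x_0 * exp((mu - sigma^2/2) t + sigma B_t).
With mu = -3, sigma = 1/5, x_0 = 3/2, this gives:
  X_t = 3/2 * exp((-151/50) * t + (1/5) * B_t).
Since sigma*B_t ~ Normal(0, sigma^2 t), E[exp(sigma*B_t)] = exp(sigma^2 t / 2); so E[X_t] = x_0 * exp((mu - sigma^2/2) t) * exp(sigma^2 t / 2) = x_0 * exp(mu t) = 3*exp(-3*t)/2.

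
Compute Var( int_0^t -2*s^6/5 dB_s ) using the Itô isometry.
Var = 4*t^13/325

The Itô integral of a deterministic integrand f(s) has mean 0 because each increment f(s) * (B_{s+ds} - B_s) has mean 0. By the Itô isometry:
  Var( int_0^t f(s) dB_s ) = E[ (int_0^t f(s) dB_s)^2 ] = int_0^t f(s)^2 ds.
Here f(s) = -2*s^6/5, so f(s)^2 = 4*s^12/25. Integrate:
  int_0^t (4*s^12/25) ds = 4*t^13/325.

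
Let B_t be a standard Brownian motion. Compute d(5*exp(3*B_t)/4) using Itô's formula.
d(5*exp(3*B_t)/4) = (45*exp(3*B_t)/8) dt + (15*exp(3*B_t)/4) dB_t

Itô's formula for f(B_t) gives d f(B_t) = f'(B_t) dB_t + (1/2) f''(B_t) dt. Compute derivatives of f(x) = 5*exp(3*x)/4:
  f'(x)  = 15*exp(3*x)/4
  f''(x) = 45*exp(3*x)/4
Substitute x = B_t and multiply the f'' term by 1/2:
  drift     = (1/2) * (45*exp(3*x)/4) evaluated at B_t = 45*exp(3*B_t)/8
  diffusion = (15*exp(3*x)/4) evaluated at B_t = 15*exp(3*B_t)/4
Therefore d(5*exp(3*B_t)/4) = (45*exp(3*B_t)/8) dt + (15*exp(3*B_t)/4) dB_t.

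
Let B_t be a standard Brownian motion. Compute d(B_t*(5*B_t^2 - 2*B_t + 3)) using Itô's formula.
d(B_t*(5*B_t^2 - 2*B_t + 3)) = (15*B_t - 2) dt + (15*B_t^2 - 4*B_t + 3) dB_t

Itô's formula for f(B_t) gives d f(B_t) = f'(B_t) dB_t + (1/2) f''(B_t) dt. Compute derivatives of f(x) = x*(5*x^2 - 2*x + 3):
  f'(x)  = 15*x^2 - 4*x + 3
  f''(x) = 30*x - 4
Substitute x = B_t and multiply the f'' term by 1/2:
  drift     = (1/2) * (30*x - 4) evaluated at B_t = 15*B_t - 2
  diffusion = (15*x^2 - 4*x + 3) evaluated at B_t = 15*B_t^2 - 4*B_t + 3
Therefore d(B_t*(5*B_t^2 - 2*B_t + 3)) = (15*B_t - 2) dt + (15*B_t^2 - 4*B_t + 3) dB_t.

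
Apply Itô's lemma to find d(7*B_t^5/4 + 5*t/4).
d(7*B_t^5/4 + 5*t/4) = (35*B_t^3/2 + 5/4) dt + (35*B_t^4/4) dB_t

Itô's formula for f(t, x): d f(t, B_t) = (f_t + (1/2) f_xx) dt + f_x dB_t. Compute partials of f(t, x) = 5*t/4 + 7*x^5/4:
  f_t(t,x)  = 5/4
  f_x(t,x)  = 35*x^4/4
  f_xx(t,x) = 35*x^3
Assemble drift = f_t + (1/2) f_xx = 35*x^3/2 + 5/4 and diffusion = f_x = 35*x^4/4. Substituting x = B_t:
  d(7*B_t^5/4 + 5*t/4) = (35*B_t^3/2 + 5/4) dt + (35*B_t^4/4) dB_t.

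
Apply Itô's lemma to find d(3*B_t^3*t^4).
d(3*B_t^3*t^4) = (3*B_t*t^3*(4*B_t^2 + 3*t)) dt + (9*B_t^2*t^4) dB_t

Itô's formula for f(t, x): d f(t, B_t) = (f_t + (1/2) f_xx) dt + f_x dB_t. Compute partials of f(t, x) = 3*t^4*x^3:
  f_t(t,x)  = 12*t^3*x^3
  f_x(t,x)  = 9*t^4*x^2
  f_xx(t,x) = 18*t^4*x
Assemble drift = f_t + (1/2) f_xx = 3*t^3*x*(3*t + 4*x^2) and diffusion = f_x = 9*t^4*x^2. Substituting x = B_t:
  d(3*B_t^3*t^4) = (3*B_t*t^3*(4*B_t^2 + 3*t)) dt + (9*B_t^2*t^4) dB_t.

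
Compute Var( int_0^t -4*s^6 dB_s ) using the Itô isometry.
Var = 16*t^13/13

The Itô integral of a deterministic integrand f(s) has mean 0 because each increment f(s) * (B_{s+ds} - B_s) has mean 0. By the Itô isometry:
  Var( int_0^t f(s) dB_s ) = E[ (int_0^t f(s) dB_s)^2 ] = int_0^t f(s)^2 ds.
Here f(s) = -4*s^6, so f(s)^2 = 16*s^12. Integrate:
  int_0^t (16*s^12) ds = 16*t^13/13.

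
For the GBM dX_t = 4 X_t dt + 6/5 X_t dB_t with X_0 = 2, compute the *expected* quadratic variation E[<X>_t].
E[<X>_t] = 36*exp(236*t/25)/59 - 36/59

<X>_t = int_0^t ((6/5) * X_s)^2 ds. Taking expectation inside the integral: E[<X>_t] = (6/5)^2 * int_0^t E[X_s^2] ds. For GBM, E[X_s^2] = x_0^2 * exp((2 mu + sigma^2) s). Integrating:
  E[<X>_t] = (6/5)^2 * 2^2 * (exp((2*4 + (6/5)^2) t) - 1) / (2*4 + (6/5)^2)
           = (6/5)^2 * 2^2 * (exp((236/25) t) - 1) / (236/25) = 36*exp(236*t/25)/59 - 36/59.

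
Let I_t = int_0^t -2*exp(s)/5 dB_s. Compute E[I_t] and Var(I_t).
E[I_t] = 0; Var(I_t) = 2*exp(2*t)/25 - 2/25

The Itô integral of a deterministic integrand f(s) has mean 0 because each increment f(s) * (B_{s+ds} - B_s) has mean 0. By the Itô isometry:
  Var( int_0^t f(s) dB_s ) = E[ (int_0^t f(s) dB_s)^2 ] = int_0^t f(s)^2 ds.
Here f(s) = -2*exp(s)/5, so f(s)^2 = 4*exp(2*s)/25. Integrate:
  int_0^t (4*exp(2*s)/25) ds = 2*exp(2*t)/25 - 2/25.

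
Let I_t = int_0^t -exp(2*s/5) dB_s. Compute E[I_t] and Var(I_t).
E[I_t] = 0; Var(I_t) = 5*exp(4*t/5)/4 - 5/4

The Itô integral of a deterministic integrand f(s) has mean 0 because each increment f(s) * (B_{s+ds} - B_s) has mean 0. By the Itô isometry:
  Var( int_0^t f(s) dB_s ) = E[ (int_0^t f(s) dB_s)^2 ] = int_0^t f(s)^2 ds.
Here f(s) = -exp(2*s/5), so f(s)^2 = exp(4*s/5). Integrate:
  int_0^t (exp(4*s/5)) ds = 5*exp(4*t/5)/4 - 5/4.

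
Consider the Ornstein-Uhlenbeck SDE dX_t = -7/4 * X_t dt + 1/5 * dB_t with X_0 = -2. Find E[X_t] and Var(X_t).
E[X_t] = -2*exp(-7*t/4); Var(X_t) = 2/175 - 2*exp(-7*t/2)/175

The OU SDE dX = -theta X dt + sigma dB admits the integrating factor exp(theta t): d(exp(theta t) X_t) = sigma exp(theta t) dB_t. Integrating from 0 to t:
  X_t = x_0 * exp(-theta t) + sigma * int_0^t exp(-theta (t-s)) dB_s.
The Itô integral has mean 0 and (by the Itô isometry) variance sigma^2 * int_0^t exp(-2 theta (t - s)) ds = sigma^2 * (1 - exp(-2 theta t)) / (2 theta).
With theta = 7/4, sigma = 1/5, x_0 = -2:
  E[X_t] = -2 * exp(-7/4 t) = -2*exp(-7*t/4)
  Var(X_t) = (1/5)^2 * (1 - exp(-2*7/4 t)) / (2 * 7/4) = 2/175 - 2*exp(-7*t/2)/175.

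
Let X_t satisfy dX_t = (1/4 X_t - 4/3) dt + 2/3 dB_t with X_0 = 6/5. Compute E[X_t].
E[X_t] = 16/3 - 62*exp(t/4)/15

Taking expectations and using E[dB_t] = 0, the mean m(t) = E[X_t] satisfies the ODE m'(t) = a m(t) + b with m(0) = x_0. With a = 1/4, b = -4/3, x_0 = 6/5, the solution is
  m(t) = x_0 * exp(a t) + (b/a) * (exp(a t) - 1)
       = (6/5) * exp((1/4) t) + ((-4/3)/(1/4)) * (exp((1/4) t) - 1)
       = 16/3 - 62*exp(t/4)/15.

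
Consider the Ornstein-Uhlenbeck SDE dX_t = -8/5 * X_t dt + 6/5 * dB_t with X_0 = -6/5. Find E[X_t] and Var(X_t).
E[X_t] = -6*exp(-8*t/5)/5; Var(X_t) = 9/20 - 9*exp(-16*t/5)/20

The OU SDE dX = -theta X dt + sigma dB admits the integrating factor exp(theta t): d(exp(theta t) X_t) = sigma exp(theta t) dB_t. Integrating from 0 to t:
  X_t = x_0 * exp(-theta t) + sigma * int_0^t exp(-theta (t-s)) dB_s.
The Itô integral has mean 0 and (by the Itô isometry) variance sigma^2 * int_0^t exp(-2 theta (t - s)) ds = sigma^2 * (1 - exp(-2 theta t)) / (2 theta).
With theta = 8/5, sigma = 6/5, x_0 = -6/5:
  E[X_t] = -6/5 * exp(-8/5 t) = -6*exp(-8*t/5)/5
  Var(X_t) = (6/5)^2 * (1 - exp(-2*8/5 t)) / (2 * 8/5) = 9/20 - 9*exp(-16*t/5)/20.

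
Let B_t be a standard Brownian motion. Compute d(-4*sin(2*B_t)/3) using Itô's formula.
d(-4*sin(2*B_t)/3) = (8*sin(2*B_t)/3) dt + (-8*cos(2*B_t)/3) dB_t

Itô's formula for f(B_t) gives d f(B_t) = f'(B_t) dB_t + (1/2) f''(B_t) dt. Compute derivatives of f(x) = -4*sin(2*x)/3:
  f'(x)  = -8*cos(2*x)/3
  f''(x) = 16*sin(2*x)/3
Substitute x = B_t and multiply the f'' term by 1/2:
  drift     = (1/2) * (16*sin(2*x)/3) evaluated at B_t = 8*sin(2*B_t)/3
  diffusion = (-8*cos(2*x)/3) evaluated at B_t = -8*cos(2*B_t)/3
Therefore d(-4*sin(2*B_t)/3) = (8*sin(2*B_t)/3) dt + (-8*cos(2*B_t)/3) dB_t.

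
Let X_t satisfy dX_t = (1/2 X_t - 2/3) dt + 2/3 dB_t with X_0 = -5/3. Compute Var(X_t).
Var(X_t) = 4*exp(t)/9 - 4/9

The variance V(t) = Var(X_t) satisfies V'(t) = 2 a V(t) + c^2 with V(0) = 0 (drift coefficient is linear in X, diffusion is constant). With a = 1/2, c = 2/3, the solution is
  V(t) = (c^2 / (2 a)) * (exp(2 a t) - 1)
       = ((2/3)^2 / (2*(1/2))) * (exp(1 t) - 1)
       = 4*exp(t)/9 - 4/9.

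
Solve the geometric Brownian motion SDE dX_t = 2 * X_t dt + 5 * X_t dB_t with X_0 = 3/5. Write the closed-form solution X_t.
X_t = 3/5 * exp((-21/2) * t + (5) * B_t)

For GBM dX = mu X dt + sigma X dB with X_0 = x_0, apply Itô to Y = log X: dY = (mu - sigma^2/2) dt + sigma dB, so Y_t = log(x_0) + (mu - sigma^2/2) t + sigma B_t and hence X_t = x_0 * exp((mu - sigma^2/2) t + sigma B_t).
With mu = 2, sigma = 5, x_0 = 3/5, this gives:
  X_t = 3/5 * exp((-21/2) * t + (5) * B_t).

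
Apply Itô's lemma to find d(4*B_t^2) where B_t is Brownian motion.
d(4*B_t^2) = (4) dt + (8*B_t) dB_t

Itô's formula for f(B_t) gives d f(B_t) = f'(B_t) dB_t + (1/2) f''(B_t) dt. Compute derivatives of f(x) = 4*x^2:
  f'(x)  = 8*x
  f''(x) = 8
Substitute x = B_t and multiply the f'' term by 1/2:
  drift     = (1/2) * (8) evaluated at B_t = 4
  diffusion = (8*x) evaluated at B_t = 8*B_t
Therefore d(4*B_t^2) = (4) dt + (8*B_t) dB_t.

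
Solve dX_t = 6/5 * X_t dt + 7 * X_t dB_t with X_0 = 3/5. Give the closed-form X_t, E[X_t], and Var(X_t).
X_t = 3/5 * exp((-233/10) t + (7) B_t); E[X_t] = 3*exp(6*t/5)/5; Var(X_t) = 9*(exp(49*t) - 1)*exp(12*t/5)/25

For GBM dX = mu X dt + sigma X dB with X_0 = x_0, apply Itô to Y = log X: dY = (mu - sigma^2/2) dt + sigma dB, so Y_t = log(x_0) + (mu - sigma^2/2) t + sigma B_t and hence X_t = x_0 * exp((mu - sigma^2/2) t + sigma B_t).
With mu = 6/5, sigma = 7, x_0 = 3/5, this gives:
  X_t = 3/5 * exp((-233/10) * t + (7) * B_t).
Since sigma*B_t ~ Normal(0, sigma^2 t), E[exp(sigma*B_t)] = exp(sigma^2 t / 2); so E[X_t] = x_0 * exp((mu - sigma^2/2) t) * exp(sigma^2 t / 2) = x_0 * exp(mu t) = 3*exp(6*t/5)/5.
Var(X_t) = E[X_t^2] - (E[X_t])^2 = x_0^2 * exp(2 mu t) * (exp(sigma^2 t) - 1) = 9*(exp(49*t) - 1)*exp(12*t/5)/25.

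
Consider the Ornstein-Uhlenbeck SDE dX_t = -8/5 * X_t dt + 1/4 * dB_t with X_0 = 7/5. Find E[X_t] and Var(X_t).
E[X_t] = 7*exp(-8*t/5)/5; Var(X_t) = 5/256 - 5*exp(-16*t/5)/256

The OU SDE dX = -theta X dt + sigma dB admits the integrating factor exp(theta t): d(exp(theta t) X_t) = sigma exp(theta t) dB_t. Integrating from 0 to t:
  X_t = x_0 * exp(-theta t) + sigma * int_0^t exp(-theta (t-s)) dB_s.
The Itô integral has mean 0 and (by the Itô isometry) variance sigma^2 * int_0^t exp(-2 theta (t - s)) ds = sigma^2 * (1 - exp(-2 theta t)) / (2 theta).
With theta = 8/5, sigma = 1/4, x_0 = 7/5:
  E[X_t] = 7/5 * exp(-8/5 t) = 7*exp(-8*t/5)/5
  Var(X_t) = (1/4)^2 * (1 - exp(-2*8/5 t)) / (2 * 8/5) = 5/256 - 5*exp(-16*t/5)/256.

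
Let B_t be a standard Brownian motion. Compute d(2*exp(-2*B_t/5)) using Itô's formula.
d(2*exp(-2*B_t/5)) = (4*exp(-2*B_t/5)/25) dt + (-4*exp(-2*B_t/5)/5) dB_t

Itô's formula for f(B_t) gives d f(B_t) = f'(B_t) dB_t + (1/2) f''(B_t) dt. Compute derivatives of f(x) = 2*exp(-2*x/5):
  f'(x)  = -4*exp(-2*x/5)/5
  f''(x) = 8*exp(-2*x/5)/25
Substitute x = B_t and multiply the f'' term by 1/2:
  drift     = (1/2) * (8*exp(-2*x/5)/25) evaluated at B_t = 4*exp(-2*B_t/5)/25
  diffusion = (-4*exp(-2*x/5)/5) evaluated at B_t = -4*exp(-2*B_t/5)/5
Therefore d(2*exp(-2*B_t/5)) = (4*exp(-2*B_t/5)/25) dt + (-4*exp(-2*B_t/5)/5) dB_t.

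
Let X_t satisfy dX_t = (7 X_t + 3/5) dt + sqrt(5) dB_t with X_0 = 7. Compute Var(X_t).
Var(X_t) = 5*exp(14*t)/14 - 5/14

The variance V(t) = Var(X_t) satisfies V'(t) = 2 a V(t) + c^2 with V(0) = 0 (drift coefficient is linear in X, diffusion is constant). With a = 7, c = sqrt(5), the solution is
  V(t) = (c^2 / (2 a)) * (exp(2 a t) - 1)
       = (sqrt(5)^2 / (2*7)) * (exp(14 t) - 1)
       = 5*exp(14*t)/14 - 5/14.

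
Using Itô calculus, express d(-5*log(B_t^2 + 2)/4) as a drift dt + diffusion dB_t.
d(-5*log(B_t^2 + 2)/4) = (5*(B_t^2 - 2)/(4*(B_t^2 + 2)^2)) dt + (-5*B_t/(2*B_t^2 + 4)) dB_t

Itô's formula for f(B_t) gives d f(B_t) = f'(B_t) dB_t + (1/2) f''(B_t) dt. Compute derivatives of f(x) = -5*log(x^2 + 2)/4:
  f'(x)  = -5*x/(2*x^2 + 4)
  f''(x) = 5*(x^2 - 2)/(2*(x^2 + 2)^2)
Substitute x = B_t and multiply the f'' term by 1/2:
  drift     = (1/2) * (5*(x^2 - 2)/(2*(x^2 + 2)^2)) evaluated at B_t = 5*(B_t^2 - 2)/(4*(B_t^2 + 2)^2)
  diffusion = (-5*x/(2*x^2 + 4)) evaluated at B_t = -5*B_t/(2*B_t^2 + 4)
Therefore d(-5*log(B_t^2 + 2)/4) = (5*(B_t^2 - 2)/(4*(B_t^2 + 2)^2)) dt + (-5*B_t/(2*B_t^2 + 4)) dB_t.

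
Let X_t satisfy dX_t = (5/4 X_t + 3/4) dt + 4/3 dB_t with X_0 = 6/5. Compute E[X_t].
E[X_t] = 9*exp(5*t/4)/5 - 3/5

Taking expectations and using E[dB_t] = 0, the mean m(t) = E[X_t] satisfies the ODE m'(t) = a m(t) + b with m(0) = x_0. With a = 5/4, b = 3/4, x_0 = 6/5, the solution is
  m(t) = x_0 * exp(a t) + (b/a) * (exp(a t) - 1)
       = (6/5) * exp((5/4) t) + ((3/4)/(5/4)) * (exp((5/4) t) - 1)
       = 9*exp(5*t/4)/5 - 3/5.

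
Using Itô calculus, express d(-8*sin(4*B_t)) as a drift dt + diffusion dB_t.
d(-8*sin(4*B_t)) = (64*sin(4*B_t)) dt + (-32*cos(4*B_t)) dB_t

Itô's formula for f(B_t) gives d f(B_t) = f'(B_t) dB_t + (1/2) f''(B_t) dt. Compute derivatives of f(x) = -8*sin(4*x):
  f'(x)  = -32*cos(4*x)
  f''(x) = 128*sin(4*x)
Substitute x = B_t and multiply the f'' term by 1/2:
  drift     = (1/2) * (128*sin(4*x)) evaluated at B_t = 64*sin(4*B_t)
  diffusion = (-32*cos(4*x)) evaluated at B_t = -32*cos(4*B_t)
Therefore d(-8*sin(4*B_t)) = (64*sin(4*B_t)) dt + (-32*cos(4*B_t)) dB_t.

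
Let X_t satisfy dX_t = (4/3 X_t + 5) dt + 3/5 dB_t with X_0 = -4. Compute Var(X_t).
Var(X_t) = 27*exp(8*t/3)/200 - 27/200

The variance V(t) = Var(X_t) satisfies V'(t) = 2 a V(t) + c^2 with V(0) = 0 (drift coefficient is linear in X, diffusion is constant). With a = 4/3, c = 3/5, the solution is
  V(t) = (c^2 / (2 a)) * (exp(2 a t) - 1)
       = ((3/5)^2 / (2*(4/3))) * (exp((8/3) t) - 1)
       = 27*exp(8*t/3)/200 - 27/200.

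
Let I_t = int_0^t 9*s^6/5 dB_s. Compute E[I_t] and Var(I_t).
E[I_t] = 0; Var(I_t) = 81*t^13/325

The Itô integral of a deterministic integrand f(s) has mean 0 because each increment f(s) * (B_{s+ds} - B_s) has mean 0. By the Itô isometry:
  Var( int_0^t f(s) dB_s ) = E[ (int_0^t f(s) dB_s)^2 ] = int_0^t f(s)^2 ds.
Here f(s) = 9*s^6/5, so f(s)^2 = 81*s^12/25. Integrate:
  int_0^t (81*s^12/25) ds = 81*t^13/325.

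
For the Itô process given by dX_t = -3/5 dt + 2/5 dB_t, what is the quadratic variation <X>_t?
<X>_t = 4*t/25

For an Itô process dX_t = a(t) dt + b(t) dB_t, the quadratic variation is <X>_t = int_0^t b(s)^2 ds (the drift term does not contribute). Here b(s) = 2/5, so
  b(s)^2 = 4/25.
Integrating from 0 to t:
  <X>_t = int_0^t (4/25) ds = 4*t/25.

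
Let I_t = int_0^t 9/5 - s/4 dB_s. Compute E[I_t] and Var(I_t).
E[I_t] = 0; Var(I_t) = t*(25*t^2 - 540*t + 3888)/1200

The Itô integral of a deterministic integrand f(s) has mean 0 because each increment f(s) * (B_{s+ds} - B_s) has mean 0. By the Itô isometry:
  Var( int_0^t f(s) dB_s ) = E[ (int_0^t f(s) dB_s)^2 ] = int_0^t f(s)^2 ds.
Here f(s) = 9/5 - s/4, so f(s)^2 = (5*s - 36)^2/400. Integrate:
  int_0^t ((5*s - 36)^2/400) ds = t*(25*t^2 - 540*t + 3888)/1200.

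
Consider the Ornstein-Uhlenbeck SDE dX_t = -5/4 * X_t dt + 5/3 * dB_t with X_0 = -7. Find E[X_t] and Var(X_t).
E[X_t] = -7*exp(-5*t/4); Var(X_t) = 10/9 - 10*exp(-5*t/2)/9

The OU SDE dX = -theta X dt + sigma dB admits the integrating factor exp(theta t): d(exp(theta t) X_t) = sigma exp(theta t) dB_t. Integrating from 0 to t:
  X_t = x_0 * exp(-theta t) + sigma * int_0^t exp(-theta (t-s)) dB_s.
The Itô integral has mean 0 and (by the Itô isometry) variance sigma^2 * int_0^t exp(-2 theta (t - s)) ds = sigma^2 * (1 - exp(-2 theta t)) / (2 theta).
With theta = 5/4, sigma = 5/3, x_0 = -7:
  E[X_t] = -7 * exp(-5/4 t) = -7*exp(-5*t/4)
  Var(X_t) = (5/3)^2 * (1 - exp(-2*5/4 t)) / (2 * 5/4) = 10/9 - 10*exp(-5*t/2)/9.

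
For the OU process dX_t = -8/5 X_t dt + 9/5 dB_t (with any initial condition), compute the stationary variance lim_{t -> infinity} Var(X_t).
lim Var(X_t) = 81/80

The OU SDE dX = -theta X dt + sigma dB admits the integrating factor exp(theta t): d(exp(theta t) X_t) = sigma exp(theta t) dB_t. Integrating from 0 to t gives X_t = x_0 * exp(-theta t) + sigma * int_0^t exp(-theta (t-s)) dB_s for any initial x_0. The Itô integral has variance (by the Itô isometry) sigma^2 * int_0^t exp(-2 theta (t - s)) ds = sigma^2 * (1 - exp(-2 theta t)) / (2 theta), independent of x_0.
With theta = 8/5, sigma = 9/5:
  Var(X_t) = (9/5)^2 * (1 - exp(-2*8/5 t)) / (2 * 8/5) = 81/80 - 81*exp(-16*t/5)/80.
As t -> infinity, exp(-2*8/5 t) -> 0, so the stationary variance is sigma^2 / (2 theta) = 81/80.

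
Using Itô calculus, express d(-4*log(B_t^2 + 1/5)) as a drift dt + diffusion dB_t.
d(-4*log(B_t^2 + 1/5)) = (20*(5*B_t^2 - 1)/(5*B_t^2 + 1)^2) dt + (-40*B_t/(5*B_t^2 + 1)) dB_t

Itô's formula for f(B_t) gives d f(B_t) = f'(B_t) dB_t + (1/2) f''(B_t) dt. Compute derivatives of f(x) = -4*log(x^2 + 1/5):
  f'(x)  = -40*x/(5*x^2 + 1)
  f''(x) = 40*(5*x^2 - 1)/(5*x^2 + 1)^2
Substitute x = B_t and multiply the f'' term by 1/2:
  drift     = (1/2) * (40*(5*x^2 - 1)/(5*x^2 + 1)^2) evaluated at B_t = 20*(5*B_t^2 - 1)/(5*B_t^2 + 1)^2
  diffusion = (-40*x/(5*x^2 + 1)) evaluated at B_t = -40*B_t/(5*B_t^2 + 1)
Therefore d(-4*log(B_t^2 + 1/5)) = (20*(5*B_t^2 - 1)/(5*B_t^2 + 1)^2) dt + (-40*B_t/(5*B_t^2 + 1)) dB_t.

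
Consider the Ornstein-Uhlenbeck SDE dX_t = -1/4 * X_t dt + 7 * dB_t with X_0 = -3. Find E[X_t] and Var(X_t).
E[X_t] = -3*exp(-t/4); Var(X_t) = 98 - 98*exp(-t/2)

The OU SDE dX = -theta X dt + sigma dB admits the integrating factor exp(theta t): d(exp(theta t) X_t) = sigma exp(theta t) dB_t. Integrating from 0 to t:
  X_t = x_0 * exp(-theta t) + sigma * int_0^t exp(-theta (t-s)) dB_s.
The Itô integral has mean 0 and (by the Itô isometry) variance sigma^2 * int_0^t exp(-2 theta (t - s)) ds = sigma^2 * (1 - exp(-2 theta t)) / (2 theta).
With theta = 1/4, sigma = 7, x_0 = -3:
  E[X_t] = -3 * exp(-1/4 t) = -3*exp(-t/4)
  Var(X_t) = (7)^2 * (1 - exp(-2*1/4 t)) / (2 * 1/4) = 98 - 98*exp(-t/2).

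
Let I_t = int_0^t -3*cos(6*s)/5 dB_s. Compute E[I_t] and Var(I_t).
E[I_t] = 0; Var(I_t) = 9*t/50 + 3*sin(12*t)/200

The Itô integral of a deterministic integrand f(s) has mean 0 because each increment f(s) * (B_{s+ds} - B_s) has mean 0. By the Itô isometry:
  Var( int_0^t f(s) dB_s ) = E[ (int_0^t f(s) dB_s)^2 ] = int_0^t f(s)^2 ds.
Here f(s) = -3*cos(6*s)/5, so f(s)^2 = 9*cos(6*s)^2/25. Integrate:
  int_0^t (9*cos(6*s)^2/25) ds = 9*t/50 + 3*sin(12*t)/200.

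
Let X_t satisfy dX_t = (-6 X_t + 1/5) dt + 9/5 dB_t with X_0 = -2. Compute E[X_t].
E[X_t] = 1/30 - 61*exp(-6*t)/30

Taking expectations and using E[dB_t] = 0, the mean m(t) = E[X_t] satisfies the ODE m'(t) = a m(t) + b with m(0) = x_0. With a = -6, b = 1/5, x_0 = -2, the solution is
  m(t) = x_0 * exp(a t) + (b/a) * (exp(a t) - 1)
       = (-2) * exp((-6) t) + ((1/5)/(-6)) * (exp((-6) t) - 1)
       = 1/30 - 61*exp(-6*t)/30.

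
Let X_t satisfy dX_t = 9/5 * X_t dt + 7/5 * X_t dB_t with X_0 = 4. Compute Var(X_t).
Var(X_t) = 16*(exp(49*t/25) - 1)*exp(18*t/5)

For GBM dX = mu X dt + sigma X dB with X_0 = x_0, apply Itô to Y = log X: dY = (mu - sigma^2/2) dt + sigma dB, so Y_t = log(x_0) + (mu - sigma^2/2) t + sigma B_t and hence X_t = x_0 * exp((mu - sigma^2/2) t + sigma B_t).
With mu = 9/5, sigma = 7/5, x_0 = 4, this gives:
  X_t = 4 * exp((41/50) * t + (7/5) * B_t).
Since sigma*B_t ~ Normal(0, sigma^2 t), E[exp(sigma*B_t)] = exp(sigma^2 t / 2); so E[X_t] = x_0 * exp((mu - sigma^2/2) t) * exp(sigma^2 t / 2) = x_0 * exp(mu t) = 4*exp(9*t/5).
Var(X_t) = E[X_t^2] - (E[X_t])^2 = x_0^2 * exp(2 mu t) * (exp(sigma^2 t) - 1) = 16*(exp(49*t/25) - 1)*exp(18*t/5).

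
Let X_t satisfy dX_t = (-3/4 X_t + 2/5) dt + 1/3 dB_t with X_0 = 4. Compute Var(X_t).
Var(X_t) = 2/27 - 2*exp(-3*t/2)/27

The variance V(t) = Var(X_t) satisfies V'(t) = 2 a V(t) + c^2 with V(0) = 0 (drift coefficient is linear in X, diffusion is constant). With a = -3/4, c = 1/3, the solution is
  V(t) = (c^2 / (2 a)) * (exp(2 a t) - 1)
       = ((1/3)^2 / (2*(-3/4))) * (exp((-3/2) t) - 1)
       = 2/27 - 2*exp(-3*t/2)/27.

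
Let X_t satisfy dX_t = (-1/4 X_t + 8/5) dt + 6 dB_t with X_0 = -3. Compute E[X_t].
E[X_t] = 32/5 - 47*exp(-t/4)/5

Taking expectations and using E[dB_t] = 0, the mean m(t) = E[X_t] satisfies the ODE m'(t) = a m(t) + b with m(0) = x_0. With a = -1/4, b = 8/5, x_0 = -3, the solution is
  m(t) = x_0 * exp(a t) + (b/a) * (exp(a t) - 1)
       = (-3) * exp((-1/4) t) + ((8/5)/(-1/4)) * (exp((-1/4) t) - 1)
       = 32/5 - 47*exp(-t/4)/5.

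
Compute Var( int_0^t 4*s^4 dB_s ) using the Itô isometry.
Var = 16*t^9/9

The Itô integral of a deterministic integrand f(s) has mean 0 because each increment f(s) * (B_{s+ds} - B_s) has mean 0. By the Itô isometry:
  Var( int_0^t f(s) dB_s ) = E[ (int_0^t f(s) dB_s)^2 ] = int_0^t f(s)^2 ds.
Here f(s) = 4*s^4, so f(s)^2 = 16*s^8. Integrate:
  int_0^t (16*s^8) ds = 16*t^9/9.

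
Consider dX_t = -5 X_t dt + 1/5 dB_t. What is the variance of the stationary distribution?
lim Var(X_t) = 1/250

The OU SDE dX = -theta X dt + sigma dB admits the integrating factor exp(theta t): d(exp(theta t) X_t) = sigma exp(theta t) dB_t. Integrating from 0 to t gives X_t = x_0 * exp(-theta t) + sigma * int_0^t exp(-theta (t-s)) dB_s for any initial x_0. The Itô integral has variance (by the Itô isometry) sigma^2 * int_0^t exp(-2 theta (t - s)) ds = sigma^2 * (1 - exp(-2 theta t)) / (2 theta), independent of x_0.
With theta = 5, sigma = 1/5:
  Var(X_t) = (1/5)^2 * (1 - exp(-2*5 t)) / (2 * 5) = 1/250 - exp(-10*t)/250.
As t -> infinity, exp(-2*5 t) -> 0, so the stationary variance is sigma^2 / (2 theta) = 1/250.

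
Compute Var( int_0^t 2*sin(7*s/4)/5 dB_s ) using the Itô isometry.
Var = 2*t/25 - 4*sin(7*t/2)/175

The Itô integral of a deterministic integrand f(s) has mean 0 because each increment f(s) * (B_{s+ds} - B_s) has mean 0. By the Itô isometry:
  Var( int_0^t f(s) dB_s ) = E[ (int_0^t f(s) dB_s)^2 ] = int_0^t f(s)^2 ds.
Here f(s) = 2*sin(7*s/4)/5, so f(s)^2 = 4*sin(7*s/4)^2/25. Integrate:
  int_0^t (4*sin(7*s/4)^2/25) ds = 2*t/25 - 4*sin(7*t/2)/175.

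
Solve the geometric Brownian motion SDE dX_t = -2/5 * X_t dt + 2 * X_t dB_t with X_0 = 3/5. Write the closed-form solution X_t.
X_t = 3/5 * exp((-12/5) * t + (2) * B_t)

For GBM dX = mu X dt + sigma X dB with X_0 = x_0, apply Itô to Y = log X: dY = (mu - sigma^2/2) dt + sigma dB, so Y_t = log(x_0) + (mu - sigma^2/2) t + sigma B_t and hence X_t = x_0 * exp((mu - sigma^2/2) t + sigma B_t).
With mu = -2/5, sigma = 2, x_0 = 3/5, this gives:
  X_t = 3/5 * exp((-12/5) * t + (2) * B_t).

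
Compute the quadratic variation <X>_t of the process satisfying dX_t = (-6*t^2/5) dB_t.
<X>_t = 36*t^5/125

For an Itô process dX_t = a(t) dt + b(t) dB_t, the quadratic variation is <X>_t = int_0^t b(s)^2 ds (the drift term does not contribute). Here b(s) = -6*s^2/5, so
  b(s)^2 = 36*s^4/25.
Integrating from 0 to t:
  <X>_t = int_0^t (36*s^4/25) ds = 36*t^5/125.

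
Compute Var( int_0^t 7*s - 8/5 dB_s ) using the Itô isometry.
Var = t*(1225*t^2 - 840*t + 192)/75

The Itô integral of a deterministic integrand f(s) has mean 0 because each increment f(s) * (B_{s+ds} - B_s) has mean 0. By the Itô isometry:
  Var( int_0^t f(s) dB_s ) = E[ (int_0^t f(s) dB_s)^2 ] = int_0^t f(s)^2 ds.
Here f(s) = 7*s - 8/5, so f(s)^2 = (35*s - 8)^2/25. Integrate:
  int_0^t ((35*s - 8)^2/25) ds = t*(1225*t^2 - 840*t + 192)/75.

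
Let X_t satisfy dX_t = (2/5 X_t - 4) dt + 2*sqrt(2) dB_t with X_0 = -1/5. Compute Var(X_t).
Var(X_t) = 10*exp(4*t/5) - 10

The variance V(t) = Var(X_t) satisfies V'(t) = 2 a V(t) + c^2 with V(0) = 0 (drift coefficient is linear in X, diffusion is constant). With a = 2/5, c = 2*sqrt(2), the solution is
  V(t) = (c^2 / (2 a)) * (exp(2 a t) - 1)
       = ((2*sqrt(2))^2 / (2*(2/5))) * (exp((4/5) t) - 1)
       = 10*exp(4*t/5) - 10.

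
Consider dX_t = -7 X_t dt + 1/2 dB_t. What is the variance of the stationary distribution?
lim Var(X_t) = 1/56

The OU SDE dX = -theta X dt + sigma dB admits the integrating factor exp(theta t): d(exp(theta t) X_t) = sigma exp(theta t) dB_t. Integrating from 0 to t gives X_t = x_0 * exp(-theta t) + sigma * int_0^t exp(-theta (t-s)) dB_s for any initial x_0. The Itô integral has variance (by the Itô isometry) sigma^2 * int_0^t exp(-2 theta (t - s)) ds = sigma^2 * (1 - exp(-2 theta t)) / (2 theta), independent of x_0.
With theta = 7, sigma = 1/2:
  Var(X_t) = (1/2)^2 * (1 - exp(-2*7 t)) / (2 * 7) = 1/56 - exp(-14*t)/56.
As t -> infinity, exp(-2*7 t) -> 0, so the stationary variance is sigma^2 / (2 theta) = 1/56.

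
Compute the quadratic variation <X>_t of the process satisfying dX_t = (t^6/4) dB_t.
<X>_t = t^13/208

For an Itô process dX_t = a(t) dt + b(t) dB_t, the quadratic variation is <X>_t = int_0^t b(s)^2 ds (the drift term does not contribute). Here b(s) = s^6/4, so
  b(s)^2 = s^12/16.
Integrating from 0 to t:
  <X>_t = int_0^t (s^12/16) ds = t^13/208.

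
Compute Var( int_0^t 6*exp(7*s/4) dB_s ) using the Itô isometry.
Var = 72*exp(7*t/2)/7 - 72/7

The Itô integral of a deterministic integrand f(s) has mean 0 because each increment f(s) * (B_{s+ds} - B_s) has mean 0. By the Itô isometry:
  Var( int_0^t f(s) dB_s ) = E[ (int_0^t f(s) dB_s)^2 ] = int_0^t f(s)^2 ds.
Here f(s) = 6*exp(7*s/4), so f(s)^2 = 36*exp(7*s/2). Integrate:
  int_0^t (36*exp(7*s/2)) ds = 72*exp(7*t/2)/7 - 72/7.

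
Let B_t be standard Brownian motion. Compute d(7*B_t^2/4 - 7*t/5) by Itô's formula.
d(7*B_t^2/4 - 7*t/5) = (7/20) dt + (7*B_t/2) dB_t

Itô's formula for f(t, x): d f(t, B_t) = (f_t + (1/2) f_xx) dt + f_x dB_t. Compute partials of f(t, x) = -7*t/5 + 7*x^2/4:
  f_t(t,x)  = -7/5
  f_x(t,x)  = 7*x/2
  f_xx(t,x) = 7/2
Assemble drift = f_t + (1/2) f_xx = 7/20 and diffusion = f_x = 7*x/2. Substituting x = B_t:
  d(7*B_t^2/4 - 7*t/5) = (7/20) dt + (7*B_t/2) dB_t.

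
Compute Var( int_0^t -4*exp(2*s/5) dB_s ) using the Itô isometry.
Var = 20*exp(4*t/5) - 20

The Itô integral of a deterministic integrand f(s) has mean 0 because each increment f(s) * (B_{s+ds} - B_s) has mean 0. By the Itô isometry:
  Var( int_0^t f(s) dB_s ) = E[ (int_0^t f(s) dB_s)^2 ] = int_0^t f(s)^2 ds.
Here f(s) = -4*exp(2*s/5), so f(s)^2 = 16*exp(4*s/5). Integrate:
  int_0^t (16*exp(4*s/5)) ds = 20*exp(4*t/5) - 20.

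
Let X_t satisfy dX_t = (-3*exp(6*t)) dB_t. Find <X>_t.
<X>_t = 3*exp(12*t)/4 - 3/4

For an Itô process dX_t = a(t) dt + b(t) dB_t, the quadratic variation is <X>_t = int_0^t b(s)^2 ds (the drift term does not contribute). Here b(s) = -3*exp(6*s), so
  b(s)^2 = 9*exp(12*s).
Integrating from 0 to t:
  <X>_t = int_0^t (9*exp(12*s)) ds = 3*exp(12*t)/4 - 3/4.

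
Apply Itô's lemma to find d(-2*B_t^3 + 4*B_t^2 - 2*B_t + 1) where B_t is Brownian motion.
d(-2*B_t^3 + 4*B_t^2 - 2*B_t + 1) = (4 - 6*B_t) dt + (-6*B_t^2 + 8*B_t - 2) dB_t

Itô's formula for f(B_t) gives d f(B_t) = f'(B_t) dB_t + (1/2) f''(B_t) dt. Compute derivatives of f(x) = -2*x^3 + 4*x^2 - 2*x + 1:
  f'(x)  = -6*x^2 + 8*x - 2
  f''(x) = 8 - 12*x
Substitute x = B_t and multiply the f'' term by 1/2:
  drift     = (1/2) * (8 - 12*x) evaluated at B_t = 4 - 6*B_t
  diffusion = (-6*x^2 + 8*x - 2) evaluated at B_t = -6*B_t^2 + 8*B_t - 2
Therefore d(-2*B_t^3 + 4*B_t^2 - 2*B_t + 1) = (4 - 6*B_t) dt + (-6*B_t^2 + 8*B_t - 2) dB_t.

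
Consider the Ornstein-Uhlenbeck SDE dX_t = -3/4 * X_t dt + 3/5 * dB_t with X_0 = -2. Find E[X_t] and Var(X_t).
E[X_t] = -2*exp(-3*t/4); Var(X_t) = 6/25 - 6*exp(-3*t/2)/25

The OU SDE dX = -theta X dt + sigma dB admits the integrating factor exp(theta t): d(exp(theta t) X_t) = sigma exp(theta t) dB_t. Integrating from 0 to t:
  X_t = x_0 * exp(-theta t) + sigma * int_0^t exp(-theta (t-s)) dB_s.
The Itô integral has mean 0 and (by the Itô isometry) variance sigma^2 * int_0^t exp(-2 theta (t - s)) ds = sigma^2 * (1 - exp(-2 theta t)) / (2 theta).
With theta = 3/4, sigma = 3/5, x_0 = -2:
  E[X_t] = -2 * exp(-3/4 t) = -2*exp(-3*t/4)
  Var(X_t) = (3/5)^2 * (1 - exp(-2*3/4 t)) / (2 * 3/4) = 6/25 - 6*exp(-3*t/2)/25.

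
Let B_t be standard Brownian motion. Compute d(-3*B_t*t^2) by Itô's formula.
d(-3*B_t*t^2) = (-6*B_t*t) dt + (-3*t^2) dB_t

Itô's formula for f(t, x): d f(t, B_t) = (f_t + (1/2) f_xx) dt + f_x dB_t. Compute partials of f(t, x) = -3*t^2*x:
  f_t(t,x)  = -6*t*x
  f_x(t,x)  = -3*t^2
  f_xx(t,x) = 0
Assemble drift = f_t + (1/2) f_xx = -6*t*x and diffusion = f_x = -3*t^2. Substituting x = B_t:
  d(-3*B_t*t^2) = (-6*B_t*t) dt + (-3*t^2) dB_t.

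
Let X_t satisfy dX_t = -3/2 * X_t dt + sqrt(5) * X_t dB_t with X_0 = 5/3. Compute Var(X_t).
Var(X_t) = (25*exp(5*t) - 25)*exp(-3*t)/9

For GBM dX = mu X dt + sigma X dB with X_0 = x_0, apply Itô to Y = log X: dY = (mu - sigma^2/2) dt + sigma dB, so Y_t = log(x_0) + (mu - sigma^2/2) t + sigma B_t and hence X_t = x_0 * exp((mu - sigma^2/2) t + sigma B_t).
With mu = -3/2, sigma = sqrt(5), x_0 = 5/3, this gives:
  X_t = 5/3 * exp((-4) * t + (sqrt(5)) * B_t).
Since sigma*B_t ~ Normal(0, sigma^2 t), E[exp(sigma*B_t)] = exp(sigma^2 t / 2); so E[X_t] = x_0 * exp((mu - sigma^2/2) t) * exp(sigma^2 t / 2) = x_0 * exp(mu t) = 5*exp(-3*t/2)/3.
Var(X_t) = E[X_t^2] - (E[X_t])^2 = x_0^2 * exp(2 mu t) * (exp(sigma^2 t) - 1) = (25*exp(5*t) - 25)*exp(-3*t)/9.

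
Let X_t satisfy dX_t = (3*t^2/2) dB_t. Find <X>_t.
<X>_t = 9*t^5/20

For an Itô process dX_t = a(t) dt + b(t) dB_t, the quadratic variation is <X>_t = int_0^t b(s)^2 ds (the drift term does not contribute). Here b(s) = 3*s^2/2, so
  b(s)^2 = 9*s^4/4.
Integrating from 0 to t:
  <X>_t = int_0^t (9*s^4/4) ds = 9*t^5/20.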